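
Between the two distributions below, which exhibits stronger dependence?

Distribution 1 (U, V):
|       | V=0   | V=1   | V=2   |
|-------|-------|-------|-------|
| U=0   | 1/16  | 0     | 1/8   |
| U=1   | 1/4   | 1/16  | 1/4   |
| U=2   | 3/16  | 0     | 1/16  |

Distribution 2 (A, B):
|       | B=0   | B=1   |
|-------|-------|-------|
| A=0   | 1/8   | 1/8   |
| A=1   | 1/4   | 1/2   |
Distribution 1 (U, V):
Marginal P(U) (row sums):
  P(U=0) = 1/16 + 0 + 1/8 = 3/16
  P(U=1) = 1/4 + 1/16 + 1/4 = 9/16
  P(U=2) = 3/16 + 0 + 1/16 = 1/4
Marginal P(V) (column sums):
  P(V=0) = 1/16 + 1/4 + 3/16 = 1/2
  P(V=1) = 0 + 1/16 + 0 = 1/16
  P(V=2) = 1/8 + 1/4 + 1/16 = 7/16

H(U) = -[(3/16)·log₂(3/16) + (9/16)·log₂(9/16) + (1/4)·log₂(1/4)]
  = 0.4528 + 0.4669 + 0.5000
  = 1.4197 bits
H(V) = -[(1/2)·log₂(1/2) + (1/16)·log₂(1/16) + (7/16)·log₂(7/16)]
  = 0.5000 + 0.2500 + 0.5218
  = 1.2718 bits
H(U,V) = -[(1/16)·log₂(1/16) + (1/8)·log₂(1/8) + (1/4)·log₂(1/4) + (1/16)·log₂(1/16) + (1/4)·log₂(1/4) + (3/16)·log₂(3/16) + (1/16)·log₂(1/16)]
  = 0.2500 + 0.3750 + 0.5000 + 0.2500 + 0.5000 + 0.4528 + 0.2500
  = 2.5778 bits

I(U;V) = H(U) + H(V) - H(U,V)
  = 1.4197 + 1.2718 - 2.5778
  = 0.1137 bits

Distribution 2 (A, B):
Marginal P(A) (row sums):
  P(A=0) = 1/8 + 1/8 = 1/4
  P(A=1) = 1/4 + 1/2 = 3/4
Marginal P(B) (column sums):
  P(B=0) = 1/8 + 1/4 = 3/8
  P(B=1) = 1/8 + 1/2 = 5/8

H(A) = -[(1/4)·log₂(1/4) + (3/4)·log₂(3/4)]
  = 0.5000 + 0.3113
  = 0.8113 bits
H(B) = -[(3/8)·log₂(3/8) + (5/8)·log₂(5/8)]
  = 0.5306 + 0.4238
  = 0.9544 bits
H(A,B) = -[(1/8)·log₂(1/8) + (1/8)·log₂(1/8) + (1/4)·log₂(1/4) + (1/2)·log₂(1/2)]
  = 0.3750 + 0.3750 + 0.5000 + 0.5000
  = 1.7500 bits

I(A;B) = H(A) + H(B) - H(A,B)
  = 0.8113 + 0.9544 - 1.7500
  = 0.0157 bits

I(U;V) = 0.1137 bits > I(A;B) = 0.0157 bits, so (U, V) has the higher mutual information (stronger dependence).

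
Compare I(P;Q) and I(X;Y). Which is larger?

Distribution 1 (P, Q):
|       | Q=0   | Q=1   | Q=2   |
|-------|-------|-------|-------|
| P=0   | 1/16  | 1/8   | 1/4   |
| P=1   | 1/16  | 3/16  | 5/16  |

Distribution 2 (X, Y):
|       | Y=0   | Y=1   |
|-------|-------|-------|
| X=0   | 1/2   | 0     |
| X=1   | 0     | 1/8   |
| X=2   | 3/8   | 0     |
Distribution 1 (P, Q):
Marginal P(P) (row sums):
  P(P=0) = 1/16 + 1/8 + 1/4 = 7/16
  P(P=1) = 1/16 + 3/16 + 5/16 = 9/16
Marginal P(Q) (column sums):
  P(Q=0) = 1/16 + 1/16 = 1/8
  P(Q=1) = 1/8 + 3/16 = 5/16
  P(Q=2) = 1/4 + 5/16 = 9/16

H(P) = -[(7/16)·log₂(7/16) + (9/16)·log₂(9/16)]
  = 0.5218 + 0.4669
  = 0.9887 bits
H(Q) = -[(1/8)·log₂(1/8) + (5/16)·log₂(5/16) + (9/16)·log₂(9/16)]
  = 0.3750 + 0.5244 + 0.4669
  = 1.3663 bits
H(P,Q) = -[(1/16)·log₂(1/16) + (1/8)·log₂(1/8) + (1/4)·log₂(1/4) + (1/16)·log₂(1/16) + (3/16)·log₂(3/16) + (5/16)·log₂(5/16)]
  = 0.2500 + 0.3750 + 0.5000 + 0.2500 + 0.4528 + 0.5244
  = 2.3522 bits

I(P;Q) = H(P) + H(Q) - H(P,Q)
  = 0.9887 + 1.3663 - 2.3522
  = 0.0028 bits

Distribution 2 (X, Y):
Marginal P(X) (row sums):
  P(X=0) = 1/2 + 0 = 1/2
  P(X=1) = 0 + 1/8 = 1/8
  P(X=2) = 3/8 + 0 = 3/8
Marginal P(Y) (column sums):
  P(Y=0) = 1/2 + 0 + 3/8 = 7/8
  P(Y=1) = 0 + 1/8 + 0 = 1/8

H(X) = -[(1/2)·log₂(1/2) + (1/8)·log₂(1/8) + (3/8)·log₂(3/8)]
  = 0.5000 + 0.3750 + 0.5306
  = 1.4056 bits
H(Y) = -[(7/8)·log₂(7/8) + (1/8)·log₂(1/8)]
  = 0.1686 + 0.3750
  = 0.5436 bits
H(X,Y) = -[(1/2)·log₂(1/2) + (1/8)·log₂(1/8) + (3/8)·log₂(3/8)]
  = 0.5000 + 0.3750 + 0.5306
  = 1.4056 bits

I(X;Y) = H(X) + H(Y) - H(X,Y)
  = 1.4056 + 0.5436 - 1.4056
  = 0.5436 bits

I(X;Y) = 0.5436 bits > I(P;Q) = 0.0028 bits, so (X, Y) has the higher mutual information (stronger dependence).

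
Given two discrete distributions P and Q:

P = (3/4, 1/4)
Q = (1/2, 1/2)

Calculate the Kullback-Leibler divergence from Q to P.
D(P||Q) = Σ P(i) log₂(P(i)/Q(i))
  i=0: (3/4) × log₂((3/4)/(1/2)) = (3/4) × log₂(3/2) = 0.4387
  i=1: (1/4) × log₂((1/4)/(1/2)) = (1/4) × log₂(1/2) = -0.2500
D(P||Q) = 0.4387 - 0.2500
  = 0.1887 bits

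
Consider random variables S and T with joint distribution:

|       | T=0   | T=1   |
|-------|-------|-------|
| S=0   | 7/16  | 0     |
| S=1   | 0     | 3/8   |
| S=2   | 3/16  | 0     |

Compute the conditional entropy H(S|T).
Marginal P(T) (column sums):
  P(T=0) = 7/16 + 0 + 3/16 = 5/8
  P(T=1) = 0 + 3/8 + 0 = 3/8

H(S|T) = -Σ P(S,T)·log₂ P(S|T), where P(S|T) = P(S,T) / P(T)
  (cells with P(S,T) = 0 contribute 0)
  (S=0,T=0): P(S|T) = (7/16)/(5/8) = 7/10;  -(7/16)·log₂(7/10) = 0.2251
  (S=1,T=1): P(S|T) = (3/8)/(3/8) = 1;  -(3/8)·log₂(1) = 0.0000
  (S=2,T=0): P(S|T) = (3/16)/(5/8) = 3/10;  -(3/16)·log₂(3/10) = 0.3257
H(S|T) = 0.2251 + 0.0000 + 0.3257
  = 0.5508 bits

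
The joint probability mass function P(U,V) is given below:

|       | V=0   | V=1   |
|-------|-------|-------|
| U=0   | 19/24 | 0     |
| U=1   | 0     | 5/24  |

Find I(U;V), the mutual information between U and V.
Marginal P(U) (row sums):
  P(U=0) = 19/24 + 0 = 19/24
  P(U=1) = 0 + 5/24 = 5/24
Marginal P(V) (column sums):
  P(V=0) = 19/24 + 0 = 19/24
  P(V=1) = 0 + 5/24 = 5/24

H(U) = -[(19/24)·log₂(19/24) + (5/24)·log₂(5/24)]
  = 0.2668 + 0.4715
  = 0.7383 bits
H(V) = -[(19/24)·log₂(19/24) + (5/24)·log₂(5/24)]
  = 0.2668 + 0.4715
  = 0.7383 bits
H(U,V) = -[(19/24)·log₂(19/24) + (5/24)·log₂(5/24)]
  = 0.2668 + 0.4715
  = 0.7383 bits

I(U;V) = H(U) + H(V) - H(U,V)
  = 0.7383 + 0.7383 - 0.7383
  = 0.7383 bits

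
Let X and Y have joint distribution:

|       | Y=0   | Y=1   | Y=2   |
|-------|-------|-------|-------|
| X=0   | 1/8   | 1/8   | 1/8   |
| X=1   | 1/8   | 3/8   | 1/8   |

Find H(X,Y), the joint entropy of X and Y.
H(X,Y) = -Σ P(X,Y) log₂ P(X,Y), summed over the non-zero cells:
H(X,Y) = -[(1/8)·log₂(1/8) + (1/8)·log₂(1/8) + (1/8)·log₂(1/8) + (1/8)·log₂(1/8) + (3/8)·log₂(3/8) + (1/8)·log₂(1/8)]
  = 0.3750 + 0.3750 + 0.3750 + 0.3750 + 0.5306 + 0.3750
  = 2.4056 bits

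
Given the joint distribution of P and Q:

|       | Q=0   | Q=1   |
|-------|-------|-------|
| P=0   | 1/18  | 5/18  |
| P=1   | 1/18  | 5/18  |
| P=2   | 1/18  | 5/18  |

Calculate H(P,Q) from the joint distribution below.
H(P,Q) = -Σ P(P,Q) log₂ P(P,Q), summed over the non-zero cells:
H(P,Q) = -[(1/18)·log₂(1/18) + (5/18)·log₂(5/18) + (1/18)·log₂(1/18) + (5/18)·log₂(5/18) + (1/18)·log₂(1/18) + (5/18)·log₂(5/18)]
  = 0.2317 + 0.5133 + 0.2317 + 0.5133 + 0.2317 + 0.5133
  = 2.2350 bits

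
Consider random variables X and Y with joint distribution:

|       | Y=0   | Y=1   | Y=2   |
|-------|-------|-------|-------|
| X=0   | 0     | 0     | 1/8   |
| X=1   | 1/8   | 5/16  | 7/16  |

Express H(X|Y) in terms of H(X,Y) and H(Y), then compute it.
H(X|Y) = H(X,Y) - H(Y)

Marginal P(Y) (column sums):
  P(Y=0) = 0 + 1/8 = 1/8
  P(Y=1) = 0 + 5/16 = 5/16
  P(Y=2) = 1/8 + 7/16 = 9/16

H(X,Y) = -[(1/8)·log₂(1/8) + (1/8)·log₂(1/8) + (5/16)·log₂(5/16) + (7/16)·log₂(7/16)]
  = 0.3750 + 0.3750 + 0.5244 + 0.5218
  = 1.7962 bits
H(Y) = -[(1/8)·log₂(1/8) + (5/16)·log₂(5/16) + (9/16)·log₂(9/16)]
  = 0.3750 + 0.5244 + 0.4669
  = 1.3663 bits

H(X|Y) = 1.7962 - 1.3663 = 0.4299 bits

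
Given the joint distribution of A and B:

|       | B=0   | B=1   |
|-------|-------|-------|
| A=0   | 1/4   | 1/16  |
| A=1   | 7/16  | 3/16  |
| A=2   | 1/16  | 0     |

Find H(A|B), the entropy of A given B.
Marginal P(B) (column sums):
  P(B=0) = 1/4 + 7/16 + 1/16 = 3/4
  P(B=1) = 1/16 + 3/16 + 0 = 1/4

H(A|B) = -Σ P(A,B)·log₂ P(A|B), where P(A|B) = P(A,B) / P(B)
  (cells with P(A,B) = 0 contribute 0)
  (A=0,B=0): P(A|B) = (1/4)/(3/4) = 1/3;  -(1/4)·log₂(1/3) = 0.3962
  (A=0,B=1): P(A|B) = (1/16)/(1/4) = 1/4;  -(1/16)·log₂(1/4) = 0.1250
  (A=1,B=0): P(A|B) = (7/16)/(3/4) = 7/12;  -(7/16)·log₂(7/12) = 0.3402
  (A=1,B=1): P(A|B) = (3/16)/(1/4) = 3/4;  -(3/16)·log₂(3/4) = 0.0778
  (A=2,B=0): P(A|B) = (1/16)/(3/4) = 1/12;  -(1/16)·log₂(1/12) = 0.2241
H(A|B) = 0.3962 + 0.1250 + 0.3402 + 0.0778 + 0.2241
  = 1.1633 bits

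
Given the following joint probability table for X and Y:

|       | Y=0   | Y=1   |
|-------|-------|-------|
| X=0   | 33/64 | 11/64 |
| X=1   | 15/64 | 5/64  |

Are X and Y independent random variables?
Marginal P(X) (row sums):
  P(X=0) = 33/64 + 11/64 = 11/16
  P(X=1) = 15/64 + 5/64 = 5/16
Marginal P(Y) (column sums):
  P(Y=0) = 33/64 + 15/64 = 3/4
  P(Y=1) = 11/64 + 5/64 = 1/4

X and Y are independent iff P(X=i,Y=j) = P(X=i)·P(Y=j) for every cell.
  P(X=0)·P(Y=0) = 11/16 × 3/4 = 33/64 = P(X=0,Y=0) ✓
  P(X=0)·P(Y=1) = 11/16 × 1/4 = 11/64 = P(X=0,Y=1) ✓
  P(X=1)·P(Y=0) = 5/16 × 3/4 = 15/64 = P(X=1,Y=0) ✓
  P(X=1)·P(Y=1) = 5/16 × 1/4 = 5/64 = P(X=1,Y=1) ✓

Yes, X and Y are independent: every cell factors, so I(X;Y) = 0 bits.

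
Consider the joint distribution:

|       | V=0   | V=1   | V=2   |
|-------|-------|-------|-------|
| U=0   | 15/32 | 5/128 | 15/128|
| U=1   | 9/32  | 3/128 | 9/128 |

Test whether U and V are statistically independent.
Marginal P(U) (row sums):
  P(U=0) = 15/32 + 5/128 + 15/128 = 5/8
  P(U=1) = 9/32 + 3/128 + 9/128 = 3/8
Marginal P(V) (column sums):
  P(V=0) = 15/32 + 9/32 = 3/4
  P(V=1) = 5/128 + 3/128 = 1/16
  P(V=2) = 15/128 + 9/128 = 3/16

U and V are independent iff P(U=i,V=j) = P(U=i)·P(V=j) for every cell.
  P(U=0)·P(V=0) = 5/8 × 3/4 = 15/32 = P(U=0,V=0) ✓
  P(U=0)·P(V=1) = 5/8 × 1/16 = 5/128 = P(U=0,V=1) ✓
  P(U=0)·P(V=2) = 5/8 × 3/16 = 15/128 = P(U=0,V=2) ✓
  P(U=1)·P(V=0) = 3/8 × 3/4 = 9/32 = P(U=1,V=0) ✓
  P(U=1)·P(V=1) = 3/8 × 1/16 = 3/128 = P(U=1,V=1) ✓
  P(U=1)·P(V=2) = 3/8 × 3/16 = 9/128 = P(U=1,V=2) ✓

Yes, U and V are independent: every cell factors, so I(U;V) = 0 bits.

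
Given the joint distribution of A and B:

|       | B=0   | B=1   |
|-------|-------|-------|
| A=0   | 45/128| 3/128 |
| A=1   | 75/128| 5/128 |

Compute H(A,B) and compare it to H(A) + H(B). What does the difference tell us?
Marginal P(A) (row sums):
  P(A=0) = 45/128 + 3/128 = 3/8
  P(A=1) = 75/128 + 5/128 = 5/8
Marginal P(B) (column sums):
  P(B=0) = 45/128 + 75/128 = 15/16
  P(B=1) = 3/128 + 5/128 = 1/16

H(A,B) = -[(45/128)·log₂(45/128) + (3/128)·log₂(3/128) + (75/128)·log₂(75/128) + (5/128)·log₂(5/128)]
  = 0.5302 + 0.1269 + 0.4519 + 0.1827
  = 1.2917 bits
H(A) = -[(3/8)·log₂(3/8) + (5/8)·log₂(5/8)]
  = 0.5306 + 0.4238
  = 0.9544 bits
H(B) = -[(15/16)·log₂(15/16) + (1/16)·log₂(1/16)]
  = 0.0873 + 0.2500
  = 0.3373 bits

H(A) + H(B) = 0.9544 + 0.3373 = 1.2917 bits
Difference: H(A) + H(B) - H(A,B) = 1.2917 - 1.2917 = 0.0000 bits = I(A;B)

The difference is the mutual information; it is 0 here, so A and B are independent (the joint entropy equals the sum of the marginal entropies).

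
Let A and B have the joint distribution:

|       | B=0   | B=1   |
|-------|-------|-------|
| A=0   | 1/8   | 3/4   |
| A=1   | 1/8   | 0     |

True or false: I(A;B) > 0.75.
Marginal P(A) (row sums):
  P(A=0) = 1/8 + 3/4 = 7/8
  P(A=1) = 1/8 + 0 = 1/8
Marginal P(B) (column sums):
  P(B=0) = 1/8 + 1/8 = 1/4
  P(B=1) = 3/4 + 0 = 3/4

H(A) = -[(7/8)·log₂(7/8) + (1/8)·log₂(1/8)]
  = 0.1686 + 0.3750
  = 0.5436 bits
H(B) = -[(1/4)·log₂(1/4) + (3/4)·log₂(3/4)]
  = 0.5000 + 0.3113
  = 0.8113 bits
H(A,B) = -[(1/8)·log₂(1/8) + (3/4)·log₂(3/4) + (1/8)·log₂(1/8)]
  = 0.3750 + 0.3113 + 0.3750
  = 1.0613 bits

I(A;B) = H(A) + H(B) - H(A,B)
  = 0.5436 + 0.8113 - 1.0613
  = 0.2936 bits

False. I(A;B) = 0.2936 bits, which is ≤ 0.75 bits.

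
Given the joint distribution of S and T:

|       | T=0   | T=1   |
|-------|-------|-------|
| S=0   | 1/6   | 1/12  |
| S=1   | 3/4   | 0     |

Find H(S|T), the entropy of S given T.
Marginal P(T) (column sums):
  P(T=0) = 1/6 + 3/4 = 11/12
  P(T=1) = 1/12 + 0 = 1/12

H(S|T) = -Σ P(S,T)·log₂ P(S|T), where P(S|T) = P(S,T) / P(T)
  (cells with P(S,T) = 0 contribute 0)
  (S=0,T=0): P(S|T) = (1/6)/(11/12) = 2/11;  -(1/6)·log₂(2/11) = 0.4099
  (S=0,T=1): P(S|T) = (1/12)/(1/12) = 1;  -(1/12)·log₂(1) = 0.0000
  (S=1,T=0): P(S|T) = (3/4)/(11/12) = 9/11;  -(3/4)·log₂(9/11) = 0.2171
H(S|T) = 0.4099 + 0.0000 + 0.2171
  = 0.6270 bits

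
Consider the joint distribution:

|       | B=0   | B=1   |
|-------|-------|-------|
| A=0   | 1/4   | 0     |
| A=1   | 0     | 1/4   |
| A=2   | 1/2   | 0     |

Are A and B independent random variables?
Marginal P(A) (row sums):
  P(A=0) = 1/4 + 0 = 1/4
  P(A=1) = 0 + 1/4 = 1/4
  P(A=2) = 1/2 + 0 = 1/2
Marginal P(B) (column sums):
  P(B=0) = 1/4 + 0 + 1/2 = 3/4
  P(B=1) = 0 + 1/4 + 0 = 1/4

A and B are independent iff P(A=i,B=j) = P(A=i)·P(B=j) for every cell.
  P(A=0)·P(B=0) = 1/4 × 3/4 = 3/16, but P(A=0,B=0) = 1/4 ✗

No, A and B are not independent. Quantitatively, I(A;B) > 0:

H(A) = -[(1/4)·log₂(1/4) + (1/4)·log₂(1/4) + (1/2)·log₂(1/2)]
  = 0.5000 + 0.5000 + 0.5000
  = 1.5000 bits
H(B) = -[(3/4)·log₂(3/4) + (1/4)·log₂(1/4)]
  = 0.3113 + 0.5000
  = 0.8113 bits
H(A,B) = -[(1/4)·log₂(1/4) + (1/4)·log₂(1/4) + (1/2)·log₂(1/2)]
  = 0.5000 + 0.5000 + 0.5000
  = 1.5000 bits
I(A;B) = H(A) + H(B) - H(A,B) = 1.5000 + 0.8113 - 1.5000 = 0.8113 bits > 0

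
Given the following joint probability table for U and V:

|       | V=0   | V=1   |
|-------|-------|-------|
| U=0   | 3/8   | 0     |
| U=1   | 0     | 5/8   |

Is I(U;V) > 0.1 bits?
Marginal P(U) (row sums):
  P(U=0) = 3/8 + 0 = 3/8
  P(U=1) = 0 + 5/8 = 5/8
Marginal P(V) (column sums):
  P(V=0) = 3/8 + 0 = 3/8
  P(V=1) = 0 + 5/8 = 5/8

H(U) = -[(3/8)·log₂(3/8) + (5/8)·log₂(5/8)]
  = 0.5306 + 0.4238
  = 0.9544 bits
H(V) = -[(3/8)·log₂(3/8) + (5/8)·log₂(5/8)]
  = 0.5306 + 0.4238
  = 0.9544 bits
H(U,V) = -[(3/8)·log₂(3/8) + (5/8)·log₂(5/8)]
  = 0.5306 + 0.4238
  = 0.9544 bits

I(U;V) = H(U) + H(V) - H(U,V)
  = 0.9544 + 0.9544 - 0.9544
  = 0.9544 bits

Yes. I(U;V) = 0.9544 bits, which is > 0.1 bits.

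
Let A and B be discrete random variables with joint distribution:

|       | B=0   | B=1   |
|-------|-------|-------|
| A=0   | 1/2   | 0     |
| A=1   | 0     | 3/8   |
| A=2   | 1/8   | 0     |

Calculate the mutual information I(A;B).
Marginal P(A) (row sums):
  P(A=0) = 1/2 + 0 = 1/2
  P(A=1) = 0 + 3/8 = 3/8
  P(A=2) = 1/8 + 0 = 1/8
Marginal P(B) (column sums):
  P(B=0) = 1/2 + 0 + 1/8 = 5/8
  P(B=1) = 0 + 3/8 + 0 = 3/8

H(A) = -[(1/2)·log₂(1/2) + (3/8)·log₂(3/8) + (1/8)·log₂(1/8)]
  = 0.5000 + 0.5306 + 0.3750
  = 1.4056 bits
H(B) = -[(5/8)·log₂(5/8) + (3/8)·log₂(3/8)]
  = 0.4238 + 0.5306
  = 0.9544 bits
H(A,B) = -[(1/2)·log₂(1/2) + (3/8)·log₂(3/8) + (1/8)·log₂(1/8)]
  = 0.5000 + 0.5306 + 0.3750
  = 1.4056 bits

I(A;B) = H(A) + H(B) - H(A,B)
  = 1.4056 + 0.9544 - 1.4056
  = 0.9544 bits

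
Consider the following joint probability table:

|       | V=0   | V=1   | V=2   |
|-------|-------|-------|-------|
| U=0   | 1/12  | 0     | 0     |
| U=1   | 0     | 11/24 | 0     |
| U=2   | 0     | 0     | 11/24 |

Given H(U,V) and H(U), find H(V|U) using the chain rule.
From the chain rule: H(U,V) = H(U) + H(V|U)
Therefore: H(V|U) = H(U,V) - H(U)

H(U,V) = -[(1/12)·log₂(1/12) + (11/24)·log₂(11/24) + (11/24)·log₂(11/24)]
  = 0.2987 + 0.5159 + 0.5159
  = 1.3305 bits
Marginal P(U) (row sums):
  P(U=0) = 1/12 + 0 + 0 = 1/12
  P(U=1) = 0 + 11/24 + 0 = 11/24
  P(U=2) = 0 + 0 + 11/24 = 11/24
H(U) = -[(1/12)·log₂(1/12) + (11/24)·log₂(11/24) + (11/24)·log₂(11/24)]
  = 0.2987 + 0.5159 + 0.5159
  = 1.3305 bits

H(V|U) = 1.3305 - 1.3305 = 0.0000 bits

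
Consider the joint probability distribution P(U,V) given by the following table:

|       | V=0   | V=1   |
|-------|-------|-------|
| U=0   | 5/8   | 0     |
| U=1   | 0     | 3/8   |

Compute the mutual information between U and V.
Marginal P(U) (row sums):
  P(U=0) = 5/8 + 0 = 5/8
  P(U=1) = 0 + 3/8 = 3/8
Marginal P(V) (column sums):
  P(V=0) = 5/8 + 0 = 5/8
  P(V=1) = 0 + 3/8 = 3/8

H(U) = -[(5/8)·log₂(5/8) + (3/8)·log₂(3/8)]
  = 0.4238 + 0.5306
  = 0.9544 bits
H(V) = -[(5/8)·log₂(5/8) + (3/8)·log₂(3/8)]
  = 0.4238 + 0.5306
  = 0.9544 bits
H(U,V) = -[(5/8)·log₂(5/8) + (3/8)·log₂(3/8)]
  = 0.4238 + 0.5306
  = 0.9544 bits

I(U;V) = H(U) + H(V) - H(U,V)
  = 0.9544 + 0.9544 - 0.9544
  = 0.9544 bits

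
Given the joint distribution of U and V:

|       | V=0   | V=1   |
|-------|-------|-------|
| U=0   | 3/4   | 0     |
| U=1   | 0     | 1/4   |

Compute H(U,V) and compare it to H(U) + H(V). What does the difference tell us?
Marginal P(U) (row sums):
  P(U=0) = 3/4 + 0 = 3/4
  P(U=1) = 0 + 1/4 = 1/4
Marginal P(V) (column sums):
  P(V=0) = 3/4 + 0 = 3/4
  P(V=1) = 0 + 1/4 = 1/4

H(U,V) = -[(3/4)·log₂(3/4) + (1/4)·log₂(1/4)]
  = 0.3113 + 0.5000
  = 0.8113 bits
H(U) = -[(3/4)·log₂(3/4) + (1/4)·log₂(1/4)]
  = 0.3113 + 0.5000
  = 0.8113 bits
H(V) = -[(3/4)·log₂(3/4) + (1/4)·log₂(1/4)]
  = 0.3113 + 0.5000
  = 0.8113 bits

H(U) + H(V) = 0.8113 + 0.8113 = 1.6226 bits
Difference: H(U) + H(V) - H(U,V) = 1.6226 - 0.8113 = 0.8113 bits = I(U;V)

The difference is the mutual information; it is positive here, so U and V are dependent (knowing one reduces uncertainty about the other by 0.8113 bits).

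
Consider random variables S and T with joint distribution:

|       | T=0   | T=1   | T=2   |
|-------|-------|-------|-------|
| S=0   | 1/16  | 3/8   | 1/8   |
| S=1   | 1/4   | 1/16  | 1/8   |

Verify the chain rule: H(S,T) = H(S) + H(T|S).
Left side:
H(S,T) = -[(1/16)·log₂(1/16) + (3/8)·log₂(3/8) + (1/8)·log₂(1/8) + (1/4)·log₂(1/4) + (1/16)·log₂(1/16) + (1/8)·log₂(1/8)]
  = 0.2500 + 0.5306 + 0.3750 + 0.5000 + 0.2500 + 0.3750
  = 2.2806 bits

Right side:
Marginal P(S) (row sums):
  P(S=0) = 1/16 + 3/8 + 1/8 = 9/16
  P(S=1) = 1/4 + 1/16 + 1/8 = 7/16
H(S) = -[(9/16)·log₂(9/16) + (7/16)·log₂(7/16)]
  = 0.4669 + 0.5218
  = 0.9887 bits
H(T|S) = -Σ P(S,T)·log₂ P(T|S), where P(T|S) = P(S,T) / P(S)
  (S=0,T=0): P(T|S) = (1/16)/(9/16) = 1/9;  -(1/16)·log₂(1/9) = 0.1981
  (S=0,T=1): P(T|S) = (3/8)/(9/16) = 2/3;  -(3/8)·log₂(2/3) = 0.2194
  (S=0,T=2): P(T|S) = (1/8)/(9/16) = 2/9;  -(1/8)·log₂(2/9) = 0.2712
  (S=1,T=0): P(T|S) = (1/4)/(7/16) = 4/7;  -(1/4)·log₂(4/7) = 0.2018
  (S=1,T=1): P(T|S) = (1/16)/(7/16) = 1/7;  -(1/16)·log₂(1/7) = 0.1755
  (S=1,T=2): P(T|S) = (1/8)/(7/16) = 2/7;  -(1/8)·log₂(2/7) = 0.2259
H(T|S) = 0.1981 + 0.2194 + 0.2712 + 0.2018 + 0.1755 + 0.2259
  = 1.2919 bits
H(S) + H(T|S) = 0.9887 + 1.2919 = 2.2806 bits

Both sides equal 2.2806 bits, so the chain rule holds ✓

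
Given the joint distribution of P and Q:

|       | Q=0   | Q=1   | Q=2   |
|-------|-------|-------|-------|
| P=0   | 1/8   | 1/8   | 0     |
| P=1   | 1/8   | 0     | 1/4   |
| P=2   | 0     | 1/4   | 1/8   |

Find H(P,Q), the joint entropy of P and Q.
H(P,Q) = -Σ P(P,Q) log₂ P(P,Q), summed over the non-zero cells:
H(P,Q) = -[(1/8)·log₂(1/8) + (1/8)·log₂(1/8) + (1/8)·log₂(1/8) + (1/4)·log₂(1/4) + (1/4)·log₂(1/4) + (1/8)·log₂(1/8)]
  = 0.3750 + 0.3750 + 0.3750 + 0.5000 + 0.5000 + 0.3750
  = 2.5000 bits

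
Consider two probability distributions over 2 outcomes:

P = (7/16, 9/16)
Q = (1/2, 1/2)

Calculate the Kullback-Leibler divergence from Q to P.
D(P||Q) = Σ P(i) log₂(P(i)/Q(i))
  i=0: (7/16) × log₂((7/16)/(1/2)) = (7/16) × log₂(7/8) = -0.0843
  i=1: (9/16) × log₂((9/16)/(1/2)) = (9/16) × log₂(9/8) = 0.0956
D(P||Q) = -0.0843 + 0.0956
  = 0.0113 bits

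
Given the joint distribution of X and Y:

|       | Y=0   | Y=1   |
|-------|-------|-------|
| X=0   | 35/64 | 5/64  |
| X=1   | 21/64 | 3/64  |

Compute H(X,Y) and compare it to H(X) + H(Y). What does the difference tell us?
Marginal P(X) (row sums):
  P(X=0) = 35/64 + 5/64 = 5/8
  P(X=1) = 21/64 + 3/64 = 3/8
Marginal P(Y) (column sums):
  P(Y=0) = 35/64 + 21/64 = 7/8
  P(Y=1) = 5/64 + 3/64 = 1/8

H(X,Y) = -[(35/64)·log₂(35/64) + (5/64)·log₂(5/64) + (21/64)·log₂(21/64) + (3/64)·log₂(3/64)]
  = 0.4762 + 0.2873 + 0.5275 + 0.2070
  = 1.4980 bits
H(X) = -[(5/8)·log₂(5/8) + (3/8)·log₂(3/8)]
  = 0.4238 + 0.5306
  = 0.9544 bits
H(Y) = -[(7/8)·log₂(7/8) + (1/8)·log₂(1/8)]
  = 0.1686 + 0.3750
  = 0.5436 bits

H(X) + H(Y) = 0.9544 + 0.5436 = 1.4980 bits
Difference: H(X) + H(Y) - H(X,Y) = 1.4980 - 1.4980 = 0.0000 bits = I(X;Y)

The difference is the mutual information; it is 0 here, so X and Y are independent (the joint entropy equals the sum of the marginal entropies).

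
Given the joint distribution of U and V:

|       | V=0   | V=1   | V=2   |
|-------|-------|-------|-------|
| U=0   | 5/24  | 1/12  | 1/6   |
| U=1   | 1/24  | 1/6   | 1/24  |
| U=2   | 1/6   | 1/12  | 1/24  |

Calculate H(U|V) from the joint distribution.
Marginal P(V) (column sums):
  P(V=0) = 5/24 + 1/24 + 1/6 = 5/12
  P(V=1) = 1/12 + 1/6 + 1/12 = 1/3
  P(V=2) = 1/6 + 1/24 + 1/24 = 1/4

H(U|V) = -Σ P(U,V)·log₂ P(U|V), where P(U|V) = P(U,V) / P(V)
  (U=0,V=0): P(U|V) = (5/24)/(5/12) = 1/2;  -(5/24)·log₂(1/2) = 0.2083
  (U=0,V=1): P(U|V) = (1/12)/(1/3) = 1/4;  -(1/12)·log₂(1/4) = 0.1667
  (U=0,V=2): P(U|V) = (1/6)/(1/4) = 2/3;  -(1/6)·log₂(2/3) = 0.0975
  (U=1,V=0): P(U|V) = (1/24)/(5/12) = 1/10;  -(1/24)·log₂(1/10) = 0.1384
  (U=1,V=1): P(U|V) = (1/6)/(1/3) = 1/2;  -(1/6)·log₂(1/2) = 0.1667
  (U=1,V=2): P(U|V) = (1/24)/(1/4) = 1/6;  -(1/24)·log₂(1/6) = 0.1077
  (U=2,V=0): P(U|V) = (1/6)/(5/12) = 2/5;  -(1/6)·log₂(2/5) = 0.2203
  (U=2,V=1): P(U|V) = (1/12)/(1/3) = 1/4;  -(1/12)·log₂(1/4) = 0.1667
  (U=2,V=2): P(U|V) = (1/24)/(1/4) = 1/6;  -(1/24)·log₂(1/6) = 0.1077
H(U|V) = 0.2083 + 0.1667 + 0.0975 + 0.1384 + 0.1667 + 0.1077 + 0.2203 + 0.1667 + 0.1077
  = 1.3800 bits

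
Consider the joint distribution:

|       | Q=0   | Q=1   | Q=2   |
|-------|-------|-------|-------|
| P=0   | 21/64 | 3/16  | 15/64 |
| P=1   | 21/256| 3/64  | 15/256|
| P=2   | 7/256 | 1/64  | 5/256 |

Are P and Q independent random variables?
Marginal P(P) (row sums):
  P(P=0) = 21/64 + 3/16 + 15/64 = 3/4
  P(P=1) = 21/256 + 3/64 + 15/256 = 3/16
  P(P=2) = 7/256 + 1/64 + 5/256 = 1/16
Marginal P(Q) (column sums):
  P(Q=0) = 21/64 + 21/256 + 7/256 = 7/16
  P(Q=1) = 3/16 + 3/64 + 1/64 = 1/4
  P(Q=2) = 15/64 + 15/256 + 5/256 = 5/16

P and Q are independent iff P(P=i,Q=j) = P(P=i)·P(Q=j) for every cell.
  P(P=0)·P(Q=0) = 3/4 × 7/16 = 21/64 = P(P=0,Q=0) ✓
  P(P=0)·P(Q=1) = 3/4 × 1/4 = 3/16 = P(P=0,Q=1) ✓
  P(P=0)·P(Q=2) = 3/4 × 5/16 = 15/64 = P(P=0,Q=2) ✓
  P(P=1)·P(Q=0) = 3/16 × 7/16 = 21/256 = P(P=1,Q=0) ✓
  P(P=1)·P(Q=1) = 3/16 × 1/4 = 3/64 = P(P=1,Q=1) ✓
  P(P=1)·P(Q=2) = 3/16 × 5/16 = 15/256 = P(P=1,Q=2) ✓
  P(P=2)·P(Q=0) = 1/16 × 7/16 = 7/256 = P(P=2,Q=0) ✓
  P(P=2)·P(Q=1) = 1/16 × 1/4 = 1/64 = P(P=2,Q=1) ✓
  P(P=2)·P(Q=2) = 1/16 × 5/16 = 5/256 = P(P=2,Q=2) ✓

Yes, P and Q are independent: every cell factors, so I(P;Q) = 0 bits.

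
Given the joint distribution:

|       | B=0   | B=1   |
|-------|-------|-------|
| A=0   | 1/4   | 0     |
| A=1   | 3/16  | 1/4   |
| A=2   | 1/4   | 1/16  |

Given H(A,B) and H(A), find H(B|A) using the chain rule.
From the chain rule: H(A,B) = H(A) + H(B|A)
Therefore: H(B|A) = H(A,B) - H(A)

H(A,B) = -[(1/4)·log₂(1/4) + (3/16)·log₂(3/16) + (1/4)·log₂(1/4) + (1/4)·log₂(1/4) + (1/16)·log₂(1/16)]
  = 0.5000 + 0.4528 + 0.5000 + 0.5000 + 0.2500
  = 2.2028 bits
Marginal P(A) (row sums):
  P(A=0) = 1/4 + 0 = 1/4
  P(A=1) = 3/16 + 1/4 = 7/16
  P(A=2) = 1/4 + 1/16 = 5/16
H(A) = -[(1/4)·log₂(1/4) + (7/16)·log₂(7/16) + (5/16)·log₂(5/16)]
  = 0.5000 + 0.5218 + 0.5244
  = 1.5462 bits

H(B|A) = 2.2028 - 1.5462 = 0.6566 bits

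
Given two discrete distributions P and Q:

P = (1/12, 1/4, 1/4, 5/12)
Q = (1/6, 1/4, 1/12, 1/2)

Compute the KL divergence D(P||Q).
D(P||Q) = Σ P(i) log₂(P(i)/Q(i))
  i=0: (1/12) × log₂((1/12)/(1/6)) = (1/12) × log₂(1/2) = -0.0833
  i=1: (1/4) × log₂((1/4)/(1/4)) = (1/4) × log₂(1) = 0.0000
  i=2: (1/4) × log₂((1/4)/(1/12)) = (1/4) × log₂(3) = 0.3962
  i=3: (5/12) × log₂((5/12)/(1/2)) = (5/12) × log₂(5/6) = -0.1096
D(P||Q) = -0.0833 + 0.0000 + 0.3962 - 0.1096
  = 0.2033 bits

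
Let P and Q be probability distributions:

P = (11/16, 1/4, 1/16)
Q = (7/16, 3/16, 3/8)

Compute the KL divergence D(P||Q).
D(P||Q) = Σ P(i) log₂(P(i)/Q(i))
  i=0: (11/16) × log₂((11/16)/(7/16)) = (11/16) × log₂(11/7) = 0.4483
  i=1: (1/4) × log₂((1/4)/(3/16)) = (1/4) × log₂(4/3) = 0.1038
  i=2: (1/16) × log₂((1/16)/(3/8)) = (1/16) × log₂(1/6) = -0.1616
D(P||Q) = 0.4483 + 0.1038 - 0.1616
  = 0.3905 bits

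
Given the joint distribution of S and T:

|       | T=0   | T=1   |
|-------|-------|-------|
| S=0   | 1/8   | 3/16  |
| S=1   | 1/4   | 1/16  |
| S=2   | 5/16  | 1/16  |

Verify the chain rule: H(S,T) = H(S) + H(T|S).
Left side:
H(S,T) = -[(1/8)·log₂(1/8) + (3/16)·log₂(3/16) + (1/4)·log₂(1/4) + (1/16)·log₂(1/16) + (5/16)·log₂(5/16) + (1/16)·log₂(1/16)]
  = 0.3750 + 0.4528 + 0.5000 + 0.2500 + 0.5244 + 0.2500
  = 2.3522 bits

Right side:
Marginal P(S) (row sums):
  P(S=0) = 1/8 + 3/16 = 5/16
  P(S=1) = 1/4 + 1/16 = 5/16
  P(S=2) = 5/16 + 1/16 = 3/8
H(S) = -[(5/16)·log₂(5/16) + (5/16)·log₂(5/16) + (3/8)·log₂(3/8)]
  = 0.5244 + 0.5244 + 0.5306
  = 1.5794 bits
H(T|S) = -Σ P(S,T)·log₂ P(T|S), where P(T|S) = P(S,T) / P(S)
  (S=0,T=0): P(T|S) = (1/8)/(5/16) = 2/5;  -(1/8)·log₂(2/5) = 0.1652
  (S=0,T=1): P(T|S) = (3/16)/(5/16) = 3/5;  -(3/16)·log₂(3/5) = 0.1382
  (S=1,T=0): P(T|S) = (1/4)/(5/16) = 4/5;  -(1/4)·log₂(4/5) = 0.0805
  (S=1,T=1): P(T|S) = (1/16)/(5/16) = 1/5;  -(1/16)·log₂(1/5) = 0.1451
  (S=2,T=0): P(T|S) = (5/16)/(3/8) = 5/6;  -(5/16)·log₂(5/6) = 0.0822
  (S=2,T=1): P(T|S) = (1/16)/(3/8) = 1/6;  -(1/16)·log₂(1/6) = 0.1616
H(T|S) = 0.1652 + 0.1382 + 0.0805 + 0.1451 + 0.0822 + 0.1616
  = 0.7728 bits
H(S) + H(T|S) = 1.5794 + 0.7728 = 2.3522 bits

Both sides equal 2.3522 bits, so the chain rule holds ✓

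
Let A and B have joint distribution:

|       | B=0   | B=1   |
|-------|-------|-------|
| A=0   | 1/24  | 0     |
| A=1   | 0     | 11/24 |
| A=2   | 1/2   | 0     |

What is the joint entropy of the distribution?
H(A,B) = -Σ P(A,B) log₂ P(A,B), summed over the non-zero cells:
H(A,B) = -[(1/24)·log₂(1/24) + (11/24)·log₂(11/24) + (1/2)·log₂(1/2)]
  = 0.1910 + 0.5159 + 0.5000
  = 1.2069 bits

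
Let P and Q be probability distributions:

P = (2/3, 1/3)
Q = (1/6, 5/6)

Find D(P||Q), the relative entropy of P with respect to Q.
D(P||Q) = Σ P(i) log₂(P(i)/Q(i))
  i=0: (2/3) × log₂((2/3)/(1/6)) = (2/3) × log₂(4) = 1.3333
  i=1: (1/3) × log₂((1/3)/(5/6)) = (1/3) × log₂(2/5) = -0.4406
D(P||Q) = 1.3333 - 0.4406
  = 0.8927 bits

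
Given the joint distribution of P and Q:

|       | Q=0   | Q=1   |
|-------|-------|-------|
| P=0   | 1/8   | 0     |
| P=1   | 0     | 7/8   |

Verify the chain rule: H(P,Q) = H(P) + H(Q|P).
Left side:
H(P,Q) = -[(1/8)·log₂(1/8) + (7/8)·log₂(7/8)]
  = 0.3750 + 0.1686
  = 0.5436 bits

Right side:
Marginal P(P) (row sums):
  P(P=0) = 1/8 + 0 = 1/8
  P(P=1) = 0 + 7/8 = 7/8
H(P) = -[(1/8)·log₂(1/8) + (7/8)·log₂(7/8)]
  = 0.3750 + 0.1686
  = 0.5436 bits
H(Q|P) = -Σ P(P,Q)·log₂ P(Q|P), where P(Q|P) = P(P,Q) / P(P)
  (cells with P(P,Q) = 0 contribute 0)
  (P=0,Q=0): P(Q|P) = (1/8)/(1/8) = 1;  -(1/8)·log₂(1) = 0.0000
  (P=1,Q=1): P(Q|P) = (7/8)/(7/8) = 1;  -(7/8)·log₂(1) = 0.0000
H(Q|P) = 0.0000 + 0.0000
  = 0.0000 bits
H(P) + H(Q|P) = 0.5436 + 0.0000 = 0.5436 bits

Both sides equal 0.5436 bits, so the chain rule holds ✓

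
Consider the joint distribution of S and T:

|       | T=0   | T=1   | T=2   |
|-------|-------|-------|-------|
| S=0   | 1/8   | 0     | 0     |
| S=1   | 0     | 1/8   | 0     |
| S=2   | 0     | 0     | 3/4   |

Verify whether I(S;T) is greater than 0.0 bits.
Marginal P(S) (row sums):
  P(S=0) = 1/8 + 0 + 0 = 1/8
  P(S=1) = 0 + 1/8 + 0 = 1/8
  P(S=2) = 0 + 0 + 3/4 = 3/4
Marginal P(T) (column sums):
  P(T=0) = 1/8 + 0 + 0 = 1/8
  P(T=1) = 0 + 1/8 + 0 = 1/8
  P(T=2) = 0 + 0 + 3/4 = 3/4

H(S) = -[(1/8)·log₂(1/8) + (1/8)·log₂(1/8) + (3/4)·log₂(3/4)]
  = 0.3750 + 0.3750 + 0.3113
  = 1.0613 bits
H(T) = -[(1/8)·log₂(1/8) + (1/8)·log₂(1/8) + (3/4)·log₂(3/4)]
  = 0.3750 + 0.3750 + 0.3113
  = 1.0613 bits
H(S,T) = -[(1/8)·log₂(1/8) + (1/8)·log₂(1/8) + (3/4)·log₂(3/4)]
  = 0.3750 + 0.3750 + 0.3113
  = 1.0613 bits

I(S;T) = H(S) + H(T) - H(S,T)
  = 1.0613 + 1.0613 - 1.0613
  = 1.0613 bits

Yes. I(S;T) = 1.0613 bits, which is > 0.0 bits.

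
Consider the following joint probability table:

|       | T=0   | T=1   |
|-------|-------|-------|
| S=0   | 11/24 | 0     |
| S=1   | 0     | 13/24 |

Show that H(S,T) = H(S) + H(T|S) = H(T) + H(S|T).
Marginal P(S) (row sums):
  P(S=0) = 11/24 + 0 = 11/24
  P(S=1) = 0 + 13/24 = 13/24
Marginal P(T) (column sums):
  P(T=0) = 11/24 + 0 = 11/24
  P(T=1) = 0 + 13/24 = 13/24

Decomposition 1: H(S) + H(T|S)
H(S) = -[(11/24)·log₂(11/24) + (13/24)·log₂(13/24)]
  = 0.5159 + 0.4791
  = 0.9950 bits
H(T|S) = -Σ P(S,T)·log₂ P(T|S), where P(T|S) = P(S,T) / P(S)
  (cells with P(S,T) = 0 contribute 0)
  (S=0,T=0): P(T|S) = (11/24)/(11/24) = 1;  -(11/24)·log₂(1) = 0.0000
  (S=1,T=1): P(T|S) = (13/24)/(13/24) = 1;  -(13/24)·log₂(1) = 0.0000
H(T|S) = 0.0000 + 0.0000
  = 0.0000 bits
H(S) + H(T|S) = 0.9950 + 0.0000 = 0.9950 bits

Decomposition 2: H(T) + H(S|T)
H(T) = -[(11/24)·log₂(11/24) + (13/24)·log₂(13/24)]
  = 0.5159 + 0.4791
  = 0.9950 bits
H(S|T) = -Σ P(S,T)·log₂ P(S|T), where P(S|T) = P(S,T) / P(T)
  (cells with P(S,T) = 0 contribute 0)
  (S=0,T=0): P(S|T) = (11/24)/(11/24) = 1;  -(11/24)·log₂(1) = 0.0000
  (S=1,T=1): P(S|T) = (13/24)/(13/24) = 1;  -(13/24)·log₂(1) = 0.0000
H(S|T) = 0.0000 + 0.0000
  = 0.0000 bits
H(T) + H(S|T) = 0.9950 + 0.0000 = 0.9950 bits

Direct computation of the joint entropy:
H(S,T) = -[(11/24)·log₂(11/24) + (13/24)·log₂(13/24)]
  = 0.5159 + 0.4791
  = 0.9950 bits

All three agree: H(S,T) = 0.9950 bits ✓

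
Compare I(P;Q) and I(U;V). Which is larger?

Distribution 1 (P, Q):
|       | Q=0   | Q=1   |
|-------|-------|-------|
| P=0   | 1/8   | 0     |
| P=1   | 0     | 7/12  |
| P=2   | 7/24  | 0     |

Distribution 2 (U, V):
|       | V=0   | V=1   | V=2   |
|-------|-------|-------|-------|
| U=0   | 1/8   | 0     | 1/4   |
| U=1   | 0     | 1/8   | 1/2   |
Distribution 1 (P, Q):
Marginal P(P) (row sums):
  P(P=0) = 1/8 + 0 = 1/8
  P(P=1) = 0 + 7/12 = 7/12
  P(P=2) = 7/24 + 0 = 7/24
Marginal P(Q) (column sums):
  P(Q=0) = 1/8 + 0 + 7/24 = 5/12
  P(Q=1) = 0 + 7/12 + 0 = 7/12

H(P) = -[(1/8)·log₂(1/8) + (7/12)·log₂(7/12) + (7/24)·log₂(7/24)]
  = 0.3750 + 0.4536 + 0.5185
  = 1.3471 bits
H(Q) = -[(5/12)·log₂(5/12) + (7/12)·log₂(7/12)]
  = 0.5263 + 0.4536
  = 0.9799 bits
H(P,Q) = -[(1/8)·log₂(1/8) + (7/12)·log₂(7/12) + (7/24)·log₂(7/24)]
  = 0.3750 + 0.4536 + 0.5185
  = 1.3471 bits

I(P;Q) = H(P) + H(Q) - H(P,Q)
  = 1.3471 + 0.9799 - 1.3471
  = 0.9799 bits

Distribution 2 (U, V):
Marginal P(U) (row sums):
  P(U=0) = 1/8 + 0 + 1/4 = 3/8
  P(U=1) = 0 + 1/8 + 1/2 = 5/8
Marginal P(V) (column sums):
  P(V=0) = 1/8 + 0 = 1/8
  P(V=1) = 0 + 1/8 = 1/8
  P(V=2) = 1/4 + 1/2 = 3/4

H(U) = -[(3/8)·log₂(3/8) + (5/8)·log₂(5/8)]
  = 0.5306 + 0.4238
  = 0.9544 bits
H(V) = -[(1/8)·log₂(1/8) + (1/8)·log₂(1/8) + (3/4)·log₂(3/4)]
  = 0.3750 + 0.3750 + 0.3113
  = 1.0613 bits
H(U,V) = -[(1/8)·log₂(1/8) + (1/4)·log₂(1/4) + (1/8)·log₂(1/8) + (1/2)·log₂(1/2)]
  = 0.3750 + 0.5000 + 0.3750 + 0.5000
  = 1.7500 bits

I(U;V) = H(U) + H(V) - H(U,V)
  = 0.9544 + 1.0613 - 1.7500
  = 0.2657 bits

I(P;Q) = 0.9799 bits > I(U;V) = 0.2657 bits, so (P, Q) has the higher mutual information (stronger dependence).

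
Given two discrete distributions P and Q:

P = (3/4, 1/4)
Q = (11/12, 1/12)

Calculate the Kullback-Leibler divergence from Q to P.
D(P||Q) = Σ P(i) log₂(P(i)/Q(i))
  i=0: (3/4) × log₂((3/4)/(11/12)) = (3/4) × log₂(9/11) = -0.2171
  i=1: (1/4) × log₂((1/4)/(1/12)) = (1/4) × log₂(3) = 0.3962
D(P||Q) = -0.2171 + 0.3962
  = 0.1791 bits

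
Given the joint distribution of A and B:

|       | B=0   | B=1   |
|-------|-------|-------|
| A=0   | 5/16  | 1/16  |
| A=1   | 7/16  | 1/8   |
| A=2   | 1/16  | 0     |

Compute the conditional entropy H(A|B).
Marginal P(B) (column sums):
  P(B=0) = 5/16 + 7/16 + 1/16 = 13/16
  P(B=1) = 1/16 + 1/8 + 0 = 3/16

H(A|B) = -Σ P(A,B)·log₂ P(A|B), where P(A|B) = P(A,B) / P(B)
  (cells with P(A,B) = 0 contribute 0)
  (A=0,B=0): P(A|B) = (5/16)/(13/16) = 5/13;  -(5/16)·log₂(5/13) = 0.4308
  (A=0,B=1): P(A|B) = (1/16)/(3/16) = 1/3;  -(1/16)·log₂(1/3) = 0.0991
  (A=1,B=0): P(A|B) = (7/16)/(13/16) = 7/13;  -(7/16)·log₂(7/13) = 0.3907
  (A=1,B=1): P(A|B) = (1/8)/(3/16) = 2/3;  -(1/8)·log₂(2/3) = 0.0731
  (A=2,B=0): P(A|B) = (1/16)/(13/16) = 1/13;  -(1/16)·log₂(1/13) = 0.2313
H(A|B) = 0.4308 + 0.0991 + 0.3907 + 0.0731 + 0.2313
  = 1.2250 bits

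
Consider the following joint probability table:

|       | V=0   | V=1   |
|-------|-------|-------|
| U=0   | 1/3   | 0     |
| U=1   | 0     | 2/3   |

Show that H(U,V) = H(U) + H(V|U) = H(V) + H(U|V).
Marginal P(U) (row sums):
  P(U=0) = 1/3 + 0 = 1/3
  P(U=1) = 0 + 2/3 = 2/3
Marginal P(V) (column sums):
  P(V=0) = 1/3 + 0 = 1/3
  P(V=1) = 0 + 2/3 = 2/3

Decomposition 1: H(U) + H(V|U)
H(U) = -[(1/3)·log₂(1/3) + (2/3)·log₂(2/3)]
  = 0.5283 + 0.3900
  = 0.9183 bits
H(V|U) = -Σ P(U,V)·log₂ P(V|U), where P(V|U) = P(U,V) / P(U)
  (cells with P(U,V) = 0 contribute 0)
  (U=0,V=0): P(V|U) = (1/3)/(1/3) = 1;  -(1/3)·log₂(1) = 0.0000
  (U=1,V=1): P(V|U) = (2/3)/(2/3) = 1;  -(2/3)·log₂(1) = 0.0000
H(V|U) = 0.0000 + 0.0000
  = 0.0000 bits
H(U) + H(V|U) = 0.9183 + 0.0000 = 0.9183 bits

Decomposition 2: H(V) + H(U|V)
H(V) = -[(1/3)·log₂(1/3) + (2/3)·log₂(2/3)]
  = 0.5283 + 0.3900
  = 0.9183 bits
H(U|V) = -Σ P(U,V)·log₂ P(U|V), where P(U|V) = P(U,V) / P(V)
  (cells with P(U,V) = 0 contribute 0)
  (U=0,V=0): P(U|V) = (1/3)/(1/3) = 1;  -(1/3)·log₂(1) = 0.0000
  (U=1,V=1): P(U|V) = (2/3)/(2/3) = 1;  -(2/3)·log₂(1) = 0.0000
H(U|V) = 0.0000 + 0.0000
  = 0.0000 bits
H(V) + H(U|V) = 0.9183 + 0.0000 = 0.9183 bits

Direct computation of the joint entropy:
H(U,V) = -[(1/3)·log₂(1/3) + (2/3)·log₂(2/3)]
  = 0.5283 + 0.3900
  = 0.9183 bits

All three agree: H(U,V) = 0.9183 bits ✓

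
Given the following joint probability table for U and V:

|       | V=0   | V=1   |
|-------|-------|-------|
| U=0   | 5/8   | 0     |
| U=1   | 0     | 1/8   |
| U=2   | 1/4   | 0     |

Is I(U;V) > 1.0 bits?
Marginal P(U) (row sums):
  P(U=0) = 5/8 + 0 = 5/8
  P(U=1) = 0 + 1/8 = 1/8
  P(U=2) = 1/4 + 0 = 1/4
Marginal P(V) (column sums):
  P(V=0) = 5/8 + 0 + 1/4 = 7/8
  P(V=1) = 0 + 1/8 + 0 = 1/8

H(U) = -[(5/8)·log₂(5/8) + (1/8)·log₂(1/8) + (1/4)·log₂(1/4)]
  = 0.4238 + 0.3750 + 0.5000
  = 1.2988 bits
H(V) = -[(7/8)·log₂(7/8) + (1/8)·log₂(1/8)]
  = 0.1686 + 0.3750
  = 0.5436 bits
H(U,V) = -[(5/8)·log₂(5/8) + (1/8)·log₂(1/8) + (1/4)·log₂(1/4)]
  = 0.4238 + 0.3750 + 0.5000
  = 1.2988 bits

I(U;V) = H(U) + H(V) - H(U,V)
  = 1.2988 + 0.5436 - 1.2988
  = 0.5436 bits

No. I(U;V) = 0.5436 bits, which is ≤ 1.0 bits.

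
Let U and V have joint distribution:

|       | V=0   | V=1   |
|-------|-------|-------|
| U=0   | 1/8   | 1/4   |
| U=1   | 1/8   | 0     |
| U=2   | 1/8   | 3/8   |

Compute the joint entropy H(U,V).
H(U,V) = -Σ P(U,V) log₂ P(U,V), summed over the non-zero cells:
H(U,V) = -[(1/8)·log₂(1/8) + (1/4)·log₂(1/4) + (1/8)·log₂(1/8) + (1/8)·log₂(1/8) + (3/8)·log₂(3/8)]
  = 0.3750 + 0.5000 + 0.3750 + 0.3750 + 0.5306
  = 2.1556 bits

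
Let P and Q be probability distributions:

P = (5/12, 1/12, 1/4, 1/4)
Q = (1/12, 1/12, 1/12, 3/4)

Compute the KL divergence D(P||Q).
D(P||Q) = Σ P(i) log₂(P(i)/Q(i))
  i=0: (5/12) × log₂((5/12)/(1/12)) = (5/12) × log₂(5) = 0.9675
  i=1: (1/12) × log₂((1/12)/(1/12)) = (1/12) × log₂(1) = 0.0000
  i=2: (1/4) × log₂((1/4)/(1/12)) = (1/4) × log₂(3) = 0.3962
  i=3: (1/4) × log₂((1/4)/(3/4)) = (1/4) × log₂(1/3) = -0.3962
D(P||Q) = 0.9675 + 0.0000 + 0.3962 - 0.3962
  = 0.9675 bits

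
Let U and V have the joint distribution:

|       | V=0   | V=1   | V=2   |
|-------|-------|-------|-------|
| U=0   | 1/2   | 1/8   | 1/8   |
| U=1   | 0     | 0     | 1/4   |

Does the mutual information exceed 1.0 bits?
Marginal P(U) (row sums):
  P(U=0) = 1/2 + 1/8 + 1/8 = 3/4
  P(U=1) = 0 + 0 + 1/4 = 1/4
Marginal P(V) (column sums):
  P(V=0) = 1/2 + 0 = 1/2
  P(V=1) = 1/8 + 0 = 1/8
  P(V=2) = 1/8 + 1/4 = 3/8

H(U) = -[(3/4)·log₂(3/4) + (1/4)·log₂(1/4)]
  = 0.3113 + 0.5000
  = 0.8113 bits
H(V) = -[(1/2)·log₂(1/2) + (1/8)·log₂(1/8) + (3/8)·log₂(3/8)]
  = 0.5000 + 0.3750 + 0.5306
  = 1.4056 bits
H(U,V) = -[(1/2)·log₂(1/2) + (1/8)·log₂(1/8) + (1/8)·log₂(1/8) + (1/4)·log₂(1/4)]
  = 0.5000 + 0.3750 + 0.3750 + 0.5000
  = 1.7500 bits

I(U;V) = H(U) + H(V) - H(U,V)
  = 0.8113 + 1.4056 - 1.7500
  = 0.4669 bits

No. I(U;V) = 0.4669 bits, which is ≤ 1.0 bits.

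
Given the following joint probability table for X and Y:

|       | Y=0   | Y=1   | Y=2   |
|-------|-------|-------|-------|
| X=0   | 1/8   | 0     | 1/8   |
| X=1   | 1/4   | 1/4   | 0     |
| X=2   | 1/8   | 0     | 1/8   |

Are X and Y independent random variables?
Marginal P(X) (row sums):
  P(X=0) = 1/8 + 0 + 1/8 = 1/4
  P(X=1) = 1/4 + 1/4 + 0 = 1/2
  P(X=2) = 1/8 + 0 + 1/8 = 1/4
Marginal P(Y) (column sums):
  P(Y=0) = 1/8 + 1/4 + 1/8 = 1/2
  P(Y=1) = 0 + 1/4 + 0 = 1/4
  P(Y=2) = 1/8 + 0 + 1/8 = 1/4

X and Y are independent iff P(X=i,Y=j) = P(X=i)·P(Y=j) for every cell.
  P(X=0)·P(Y=1) = 1/4 × 1/4 = 1/16, but P(X=0,Y=1) = 0 ✗

No, X and Y are not independent. Quantitatively, I(X;Y) > 0:

H(X) = -[(1/4)·log₂(1/4) + (1/2)·log₂(1/2) + (1/4)·log₂(1/4)]
  = 0.5000 + 0.5000 + 0.5000
  = 1.5000 bits
H(Y) = -[(1/2)·log₂(1/2) + (1/4)·log₂(1/4) + (1/4)·log₂(1/4)]
  = 0.5000 + 0.5000 + 0.5000
  = 1.5000 bits
H(X,Y) = -[(1/8)·log₂(1/8) + (1/8)·log₂(1/8) + (1/4)·log₂(1/4) + (1/4)·log₂(1/4) + (1/8)·log₂(1/8) + (1/8)·log₂(1/8)]
  = 0.3750 + 0.3750 + 0.5000 + 0.5000 + 0.3750 + 0.3750
  = 2.5000 bits
I(X;Y) = H(X) + H(Y) - H(X,Y) = 1.5000 + 1.5000 - 2.5000 = 0.5000 bits > 0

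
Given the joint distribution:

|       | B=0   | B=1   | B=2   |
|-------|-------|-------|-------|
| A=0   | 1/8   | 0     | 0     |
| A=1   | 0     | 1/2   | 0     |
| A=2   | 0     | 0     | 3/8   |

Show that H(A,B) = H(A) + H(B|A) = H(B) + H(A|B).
Marginal P(A) (row sums):
  P(A=0) = 1/8 + 0 + 0 = 1/8
  P(A=1) = 0 + 1/2 + 0 = 1/2
  P(A=2) = 0 + 0 + 3/8 = 3/8
Marginal P(B) (column sums):
  P(B=0) = 1/8 + 0 + 0 = 1/8
  P(B=1) = 0 + 1/2 + 0 = 1/2
  P(B=2) = 0 + 0 + 3/8 = 3/8

Decomposition 1: H(A) + H(B|A)
H(A) = -[(1/8)·log₂(1/8) + (1/2)·log₂(1/2) + (3/8)·log₂(3/8)]
  = 0.3750 + 0.5000 + 0.5306
  = 1.4056 bits
H(B|A) = -Σ P(A,B)·log₂ P(B|A), where P(B|A) = P(A,B) / P(A)
  (cells with P(A,B) = 0 contribute 0)
  (A=0,B=0): P(B|A) = (1/8)/(1/8) = 1;  -(1/8)·log₂(1) = 0.0000
  (A=1,B=1): P(B|A) = (1/2)/(1/2) = 1;  -(1/2)·log₂(1) = 0.0000
  (A=2,B=2): P(B|A) = (3/8)/(3/8) = 1;  -(3/8)·log₂(1) = 0.0000
H(B|A) = 0.0000 + 0.0000 + 0.0000
  = 0.0000 bits
H(A) + H(B|A) = 1.4056 + 0.0000 = 1.4056 bits

Decomposition 2: H(B) + H(A|B)
H(B) = -[(1/8)·log₂(1/8) + (1/2)·log₂(1/2) + (3/8)·log₂(3/8)]
  = 0.3750 + 0.5000 + 0.5306
  = 1.4056 bits
H(A|B) = -Σ P(A,B)·log₂ P(A|B), where P(A|B) = P(A,B) / P(B)
  (cells with P(A,B) = 0 contribute 0)
  (A=0,B=0): P(A|B) = (1/8)/(1/8) = 1;  -(1/8)·log₂(1) = 0.0000
  (A=1,B=1): P(A|B) = (1/2)/(1/2) = 1;  -(1/2)·log₂(1) = 0.0000
  (A=2,B=2): P(A|B) = (3/8)/(3/8) = 1;  -(3/8)·log₂(1) = 0.0000
H(A|B) = 0.0000 + 0.0000 + 0.0000
  = 0.0000 bits
H(B) + H(A|B) = 1.4056 + 0.0000 = 1.4056 bits

Direct computation of the joint entropy:
H(A,B) = -[(1/8)·log₂(1/8) + (1/2)·log₂(1/2) + (3/8)·log₂(3/8)]
  = 0.3750 + 0.5000 + 0.5306
  = 1.4056 bits

All three agree: H(A,B) = 1.4056 bits ✓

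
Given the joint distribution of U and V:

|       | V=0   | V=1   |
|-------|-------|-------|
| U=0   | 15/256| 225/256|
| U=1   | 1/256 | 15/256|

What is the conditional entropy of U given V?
Marginal P(V) (column sums):
  P(V=0) = 15/256 + 1/256 = 1/16
  P(V=1) = 225/256 + 15/256 = 15/16

H(U|V) = -Σ P(U,V)·log₂ P(U|V), where P(U|V) = P(U,V) / P(V)
  (U=0,V=0): P(U|V) = (15/256)/(1/16) = 15/16;  -(15/256)·log₂(15/16) = 0.0055
  (U=0,V=1): P(U|V) = (225/256)/(15/16) = 15/16;  -(225/256)·log₂(15/16) = 0.0818
  (U=1,V=0): P(U|V) = (1/256)/(1/16) = 1/16;  -(1/256)·log₂(1/16) = 0.0156
  (U=1,V=1): P(U|V) = (15/256)/(15/16) = 1/16;  -(15/256)·log₂(1/16) = 0.2344
H(U|V) = 0.0055 + 0.0818 + 0.0156 + 0.2344
  = 0.3373 bits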